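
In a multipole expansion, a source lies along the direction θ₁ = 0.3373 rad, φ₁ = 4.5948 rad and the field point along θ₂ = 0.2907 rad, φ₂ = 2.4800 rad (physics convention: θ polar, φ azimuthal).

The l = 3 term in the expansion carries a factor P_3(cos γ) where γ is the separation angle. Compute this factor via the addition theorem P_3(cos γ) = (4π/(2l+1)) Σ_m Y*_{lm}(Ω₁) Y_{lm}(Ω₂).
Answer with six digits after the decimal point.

0.279929

Addition theorem: P_3(cos γ) = (4π/7) Σ_m Y*_{lm}(Ω₁) Y_{lm}(Ω₂), m = −3…3:
  m=-3: (0.005225, 0.014191) × (0.003952, -0.008994) = (0.000148, 0.000009)  (running Σ = (0.000148, 0.000009))
  m=-2: (-0.102715, 0.024612) × (0.019714, 0.077983) = (-0.003944, -0.007525)  (running Σ = (-0.003796, -0.007516))
  m=-1: (-0.043319, -0.366695) × (-0.262327, -0.204263) = (-0.063539, 0.105043)  (running Σ = (-0.067335, 0.097527))
  m=0: (0.511458, -0.000000) × (0.568182, 0.000000) = (0.290601, 0.000000)  (running Σ = (0.223267, 0.097527))
  m=1: (0.043319, -0.366695) × (0.262327, -0.204263) = (-0.063539, -0.105043)  (running Σ = (0.159728, -0.007516))
  m=2: (-0.102715, -0.024612) × (0.019714, -0.077983) = (-0.003944, 0.007525)  (running Σ = (0.155784, 0.000009))
  m=3: (-0.005225, 0.014191) × (-0.003952, -0.008994) = (0.000148, -0.000009)  (running Σ = (0.155932, 0.000000))
Accumulated sum (0.155932, 0.000000); after 4π/(2l+1) scaling, (0.279929, 0.000000) ⇒ P_3 = 0.279929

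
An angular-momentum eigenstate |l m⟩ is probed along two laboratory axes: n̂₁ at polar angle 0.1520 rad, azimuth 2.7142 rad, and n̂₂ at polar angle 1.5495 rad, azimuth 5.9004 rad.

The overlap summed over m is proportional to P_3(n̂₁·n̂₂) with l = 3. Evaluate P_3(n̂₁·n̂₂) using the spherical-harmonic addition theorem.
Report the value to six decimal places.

Term-by-term m-sum for l=3 (normalisation 4π/7 = 1.795196):
  term(m=-3) = (-0.000598, 0.000081)   from Y*(Ω₁)=(-0.000412, 0.001388), Y(Ω₂)=(0.170940, 0.380287)
  term(m=-2) = (0.000502, -0.000045)   from Y*(Ω₁)=(0.015202, -0.017473), Y(Ω₂)=(0.015684, 0.015074)
  term(m=-1) = (0.061232, -0.002733)   from Y*(Ω₁)=(-0.173026, 0.078808), Y(Ω₂)=(-0.299043, -0.120409)
  term(m=+0) = (-0.016567, 0.000000)   from Y*(Ω₁)=(0.695462, -0.000000), Y(Ω₂)=(-0.023822, 0.000000)
  term(m=+1) = (0.061232, 0.002733)   from Y*(Ω₁)=(0.173026, 0.078808), Y(Ω₂)=(0.299043, -0.120409)
  term(m=+2) = (0.000502, 0.000045)   from Y*(Ω₁)=(0.015202, 0.017473), Y(Ω₂)=(0.015684, -0.015074)
  term(m=+3) = (-0.000598, -0.000081)   from Y*(Ω₁)=(0.000412, 0.001388), Y(Ω₂)=(-0.170940, 0.380287)
Σ over m = (0.105702, -0.000000); ×(4π/7) → (0.189756, -0.000000). Real part: 0.189756

0.189756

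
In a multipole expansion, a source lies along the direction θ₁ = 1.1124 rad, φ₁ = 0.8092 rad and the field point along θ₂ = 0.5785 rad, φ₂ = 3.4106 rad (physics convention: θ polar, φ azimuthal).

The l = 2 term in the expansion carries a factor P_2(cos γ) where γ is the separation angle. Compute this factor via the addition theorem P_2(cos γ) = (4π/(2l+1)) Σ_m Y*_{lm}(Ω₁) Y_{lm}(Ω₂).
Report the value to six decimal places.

-0.496250

Summing Y*_{l m}(θ₁,φ₁)·Y_{l m}(θ₂,φ₂) over m ∈ [−2, 2]; prefactor 4π/(2·2+1) = 2.513274:
  m=-2: -0.01478 + 0.31028j × 0.09916 - 0.05918j = 0.01690 + 0.03164j  (running Σ = 0.01690 + 0.03164j)
  m=-1: 0.21156 + 0.22187j × -0.34095 + 0.09400j = -0.09299 - 0.05576j  (running Σ = -0.07609 - 0.02412j)
  m=0: -0.13012 + 0.00000j × 0.34792 + 0.00000j = -0.04527 + 0.00000j  (running Σ = -0.12136 - 0.02412j)
  m=1: -0.21156 + 0.22187j × 0.34095 + 0.09400j = -0.09299 + 0.05576j  (running Σ = -0.21435 + 0.03164j)
  m=2: -0.01478 - 0.31028j × 0.09916 + 0.05918j = 0.01690 - 0.03164j  (running Σ = -0.19745 + 0.00000j)
Accumulated sum -0.19745 + 0.00000j; after 4π/(2l+1) scaling, -0.49625 + 0.00000j ⇒ P_2 = -0.496250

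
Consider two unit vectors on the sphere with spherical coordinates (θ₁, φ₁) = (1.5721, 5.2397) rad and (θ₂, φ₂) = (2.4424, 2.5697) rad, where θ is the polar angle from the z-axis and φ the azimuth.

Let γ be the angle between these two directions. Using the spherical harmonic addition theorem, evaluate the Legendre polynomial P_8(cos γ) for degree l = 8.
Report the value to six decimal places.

Expand P_8 via completeness: Σ_{m} conj(Y_{8,m}) at Ω₁ times Y_{8,m} at Ω₂ —
  [-8]  conj(Y_{8,-8})(Ω₁) = -0.24434 - 0.45383j ; Y_{8,-8}(Ω₂) = -0.00208 - 0.01503j ; Δ = -0.00631 + 0.00461j
  [-7]  conj(Y_{8,-7})(Ω₁) = -0.00140 + 0.00229j ; Y_{8,-7}(Ω₂) = -0.04700 - 0.05478j ; Δ = 0.00019 - 0.00003j
  [-6]  conj(Y_{8,-6})(Ω₁) = -0.37631 - 0.00838j ; Y_{8,-6}(Ω₂) = -0.19963 - 0.05952j ; Δ = 0.07462 + 0.02407j
  [-5]  conj(Y_{8,-5})(Ω₁) = 0.00154 + 0.00278j ; Y_{8,-5}(Ω₂) = -0.38197 + 0.11072j ; Δ = -0.00090 - 0.00089j
  [-4]  conj(Y_{8,-4})(Ω₁) = -0.17347 + 0.29041j ; Y_{8,-4}(Ω₂) = -0.30787 + 0.35331j ; Δ = -0.04920 - 0.15070j
  [-3]  conj(Y_{8,-3})(Ω₁) = 0.00342 + 0.00004j ; Y_{8,-3}(Ω₂) = -0.02964 + 0.20318j ; Δ = -0.00011 + 0.00069j
  [-2]  conj(Y_{8,-2})(Ω₁) = 0.15919 + 0.28051j ; Y_{8,-2}(Ω₂) = -0.11036 - 0.24255j ; Δ = 0.05047 - 0.06957j
  [-1]  conj(Y_{8,-1})(Ω₁) = 0.00177 - 0.00304j ; Y_{8,-1}(Ω₂) = -0.29505 - 0.18991j ; Δ = -0.00110 + 0.00056j
  [+0]  conj(Y_{8,0})(Ω₁) = 0.31802 + 0.00000j ; Y_{8,0}(Ω₂) = 0.16441 + 0.00000j ; Δ = 0.05228 + 0.00000j
  [+1]  conj(Y_{8,1})(Ω₁) = -0.00177 - 0.00304j ; Y_{8,1}(Ω₂) = 0.29505 - 0.18991j ; Δ = -0.00110 - 0.00056j
  [+2]  conj(Y_{8,2})(Ω₁) = 0.15919 - 0.28051j ; Y_{8,2}(Ω₂) = -0.11036 + 0.24255j ; Δ = 0.05047 + 0.06957j
  [+3]  conj(Y_{8,3})(Ω₁) = -0.00342 + 0.00004j ; Y_{8,3}(Ω₂) = 0.02964 + 0.20318j ; Δ = -0.00011 - 0.00069j
  [+4]  conj(Y_{8,4})(Ω₁) = -0.17347 - 0.29041j ; Y_{8,4}(Ω₂) = -0.30787 - 0.35331j ; Δ = -0.04920 + 0.15070j
  [+5]  conj(Y_{8,5})(Ω₁) = -0.00154 + 0.00278j ; Y_{8,5}(Ω₂) = 0.38197 + 0.11072j ; Δ = -0.00090 + 0.00089j
  [+6]  conj(Y_{8,6})(Ω₁) = -0.37631 + 0.00838j ; Y_{8,6}(Ω₂) = -0.19963 + 0.05952j ; Δ = 0.07462 - 0.02407j
  [+7]  conj(Y_{8,7})(Ω₁) = 0.00140 + 0.00229j ; Y_{8,7}(Ω₂) = 0.04700 - 0.05478j ; Δ = 0.00019 + 0.00003j
  [+8]  conj(Y_{8,8})(Ω₁) = -0.24434 + 0.45383j ; Y_{8,8}(Ω₂) = -0.00208 + 0.01503j ; Δ = -0.00631 - 0.00461j
Σ over m = 0.18762 + 0.00000j; ×(4π/17) → 0.13869 + 0.00000j. Real part: 0.138686

0.138686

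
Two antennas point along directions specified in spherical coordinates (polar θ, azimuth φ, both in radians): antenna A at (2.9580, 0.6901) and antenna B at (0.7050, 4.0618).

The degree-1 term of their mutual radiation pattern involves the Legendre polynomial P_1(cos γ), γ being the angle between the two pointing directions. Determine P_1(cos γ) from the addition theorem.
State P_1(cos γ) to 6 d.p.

-0.864001

Expand P_1 via completeness: Σ_{m} conj(Y_{1,m}) at Ω₁ times Y_{1,m} at Ω₂ —
  [-1]  conj(Y_{1,-1})(Ω₁) = (0.048642, 0.040154) ; Y_{1,-1}(Ω₂) = (-0.135601, 0.178157) ; Δ = (-0.013750, 0.003221)
  [+0]  conj(Y_{1,0})(Ω₁) = (-0.480391, -0.000000) ; Y_{1,0}(Ω₂) = (0.372125, 0.000000) ; Δ = (-0.178766, -0.000000)
  [+1]  conj(Y_{1,1})(Ω₁) = (-0.048642, 0.040154) ; Y_{1,1}(Ω₂) = (0.135601, 0.178157) ; Δ = (-0.013750, -0.003221)
Accumulated sum (-0.206265, 0.000000); after 4π/(2l+1) scaling, (-0.864001, 0.000000) ⇒ P_1 = -0.864001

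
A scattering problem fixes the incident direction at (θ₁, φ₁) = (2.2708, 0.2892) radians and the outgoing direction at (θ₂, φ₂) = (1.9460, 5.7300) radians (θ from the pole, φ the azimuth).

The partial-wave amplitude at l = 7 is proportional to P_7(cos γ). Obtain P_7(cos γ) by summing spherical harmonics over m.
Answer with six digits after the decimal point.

Expand P_7 via completeness: Σ_{m} conj(Y_{7,m}) at Ω₁ times Y_{7,m} at Ω₂ —
  m=-7: Y*=-0.03355 + 0.06882j  Y=-0.22479 - 0.20146j  product 0.02141 - 0.00871j
  m=-6: Y*=0.03949 - 0.23803j  Y=0.43785 + 0.07855j  product 0.03599 - 0.10112j
  m=-5: Y*=0.05254 + 0.41882j  Y=-0.17752 + 0.07001j  product -0.03865 - 0.07067j
  m=-4: Y*=-0.15588 - 0.35477j  Y=-0.15135 + 0.20246j  product 0.09542 + 0.02214j
  m=-3: Y*=0.00766 + 0.00903j  Y=0.02594 - 0.29153j  product 0.00283 - 0.00200j
  m=-2: Y*=0.29730 + 0.19410j  Y=-0.06240 - 0.12455j  product 0.00563 - 0.04914j
  m=-1: Y*=-0.16695 - 0.04967j  Y=0.26504 + 0.16366j  product -0.03612 - 0.04049j
  m=+0: Y*=-0.30944 + 0.00000j  Y=0.10401 + 0.00000j  product -0.03219 + 0.00000j
  m=+1: Y*=0.16695 - 0.04967j  Y=-0.26504 + 0.16366j  product -0.03612 + 0.04049j
  m=+2: Y*=0.29730 - 0.19410j  Y=-0.06240 + 0.12455j  product 0.00563 + 0.04914j
  m=+3: Y*=-0.00766 + 0.00903j  Y=-0.02594 - 0.29153j  product 0.00283 + 0.00200j
  m=+4: Y*=-0.15588 + 0.35477j  Y=-0.15135 - 0.20246j  product 0.09542 - 0.02214j
  m=+5: Y*=-0.05254 + 0.41882j  Y=0.17752 + 0.07001j  product -0.03865 + 0.07067j
  m=+6: Y*=0.03949 + 0.23803j  Y=0.43785 - 0.07855j  product 0.03599 + 0.10112j
  m=+7: Y*=0.03355 + 0.06882j  Y=0.22479 - 0.20146j  product 0.02141 + 0.00871j
Accumulated sum 0.14082 + 0.00000j; after 4π/(2l+1) scaling, 0.11797 + 0.00000j ⇒ P_7 = 0.117972

0.117972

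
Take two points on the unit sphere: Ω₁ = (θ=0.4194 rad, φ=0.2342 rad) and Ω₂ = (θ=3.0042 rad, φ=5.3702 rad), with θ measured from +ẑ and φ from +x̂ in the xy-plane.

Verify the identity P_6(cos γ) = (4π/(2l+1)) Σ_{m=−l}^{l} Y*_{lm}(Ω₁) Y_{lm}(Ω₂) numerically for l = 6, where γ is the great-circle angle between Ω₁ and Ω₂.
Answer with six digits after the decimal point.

Summing Y*_{l m}(θ₁,φ₁)·Y_{l m}(θ₂,φ₂) over m ∈ [−6, 6]; prefactor 4π/(2·6+1) = 0.966644:
  [-6]  conj(Y_{6,-6})(Ω₁) = 0.00036 + 0.00217j ; Y_{6,-6}(Ω₂) = 0.00000 - 0.00000j ; Δ = 0.00000 + 0.00000j
  [-5]  conj(Y_{6,-5})(Ω₁) = 0.00666 + 0.01576j ; Y_{6,-5}(Ω₂) = 0.00001 + 0.00008j ; Δ = -0.00000 + 0.00000j
  [-4]  conj(Y_{6,-4})(Ω₁) = 0.04751 + 0.06462j ; Y_{6,-4}(Ω₂) = -0.00107 - 0.00060j ; Δ = -0.00001 - 0.00010j
  [-3]  conj(Y_{6,-3})(Ω₁) = 0.18935 + 0.16033j ; Y_{6,-3}(Ω₂) = 0.01189 - 0.00506j ; Δ = 0.00306 + 0.00095j
  [-2]  conj(Y_{6,-2})(Ω₁) = 0.43120 + 0.21817j ; Y_{6,-2}(Ω₂) = -0.02330 + 0.08933j ; Δ = -0.02954 + 0.03344j
  [-1]  conj(Y_{6,-1})(Ω₁) = 0.43785 + 0.10446j ; Y_{6,-1}(Ω₂) = -0.25070 - 0.32448j ; Δ = -0.07587 - 0.16826j
  [+0]  conj(Y_{6,0})(Ω₁) = -0.16004 + 0.00000j ; Y_{6,0}(Ω₂) = 0.82513 + 0.00000j ; Δ = -0.13205 + 0.00000j
  [+1]  conj(Y_{6,1})(Ω₁) = -0.43785 + 0.10446j ; Y_{6,1}(Ω₂) = 0.25070 - 0.32448j ; Δ = -0.07587 + 0.16826j
  [+2]  conj(Y_{6,2})(Ω₁) = 0.43120 - 0.21817j ; Y_{6,2}(Ω₂) = -0.02330 - 0.08933j ; Δ = -0.02954 - 0.03344j
  [+3]  conj(Y_{6,3})(Ω₁) = -0.18935 + 0.16033j ; Y_{6,3}(Ω₂) = -0.01189 - 0.00506j ; Δ = 0.00306 - 0.00095j
  [+4]  conj(Y_{6,4})(Ω₁) = 0.04751 - 0.06462j ; Y_{6,4}(Ω₂) = -0.00107 + 0.00060j ; Δ = -0.00001 + 0.00010j
  [+5]  conj(Y_{6,5})(Ω₁) = -0.00666 + 0.01576j ; Y_{6,5}(Ω₂) = -0.00001 + 0.00008j ; Δ = -0.00000 - 0.00000j
  [+6]  conj(Y_{6,6})(Ω₁) = 0.00036 - 0.00217j ; Y_{6,6}(Ω₂) = 0.00000 + 0.00000j ; Δ = 0.00000 - 0.00000j
Accumulated sum -0.33677 - 0.00000j; after 4π/(2l+1) scaling, -0.32554 - 0.00000j ⇒ P_6 = -0.325540

-0.325540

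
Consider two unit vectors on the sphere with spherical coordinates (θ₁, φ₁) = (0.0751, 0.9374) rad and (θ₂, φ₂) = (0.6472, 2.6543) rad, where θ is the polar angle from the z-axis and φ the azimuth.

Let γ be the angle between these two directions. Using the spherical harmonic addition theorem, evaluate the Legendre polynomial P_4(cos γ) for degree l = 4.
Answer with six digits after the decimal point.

Expand P_4 via completeness: Σ_{m} conj(Y_{4,m}) at Ω₁ times Y_{4,m} at Ω₂ —
  term(m=-4) = (0.000001, -0.000000)   from Y*(Ω₁)=(-0.000012, -0.000008), Y(Ω₂)=(-0.021607, 0.054353)
  term(m=-3) = (0.000049, 0.000104)   from Y*(Ω₁)=(-0.000499, 0.000171), Y(Ω₂)=(-0.023794, -0.217593)
  term(m=-2) = (-0.004517, 0.001359)   from Y*(Ω₁)=(-0.003360, 0.010710), Y(Ω₂)=(0.235949, 0.347705)
  term(m=-1) = (-0.006758, -0.045926)   from Y*(Ω₁)=(0.082975, 0.112994), Y(Ω₂)=(-0.292592, -0.155049)
  term(m=+0) = (-0.166740, 0.000000)   from Y*(Ω₁)=(0.822581, -0.000000), Y(Ω₂)=(-0.202703, 0.000000)
  term(m=+1) = (-0.006758, 0.045926)   from Y*(Ω₁)=(-0.082975, 0.112994), Y(Ω₂)=(0.292592, -0.155049)
  term(m=+2) = (-0.004517, -0.001359)   from Y*(Ω₁)=(-0.003360, -0.010710), Y(Ω₂)=(0.235949, -0.347705)
  term(m=+3) = (0.000049, -0.000104)   from Y*(Ω₁)=(0.000499, 0.000171), Y(Ω₂)=(0.023794, -0.217593)
  term(m=+4) = (0.000001, 0.000000)   from Y*(Ω₁)=(-0.000012, 0.000008), Y(Ω₂)=(-0.021607, -0.054353)
Σ over m = (-0.189190, 0.000000); ×(4π/9) → (-0.264159, 0.000000). Real part: -0.264159

-0.264159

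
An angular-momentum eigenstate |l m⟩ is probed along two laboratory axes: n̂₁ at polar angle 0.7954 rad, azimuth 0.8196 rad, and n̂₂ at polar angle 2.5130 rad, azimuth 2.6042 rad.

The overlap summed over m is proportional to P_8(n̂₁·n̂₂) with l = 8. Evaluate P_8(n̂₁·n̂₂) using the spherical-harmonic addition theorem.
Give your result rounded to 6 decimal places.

Expand P_8 via completeness: Σ_{m} conj(Y_{8,m}) at Ω₁ times Y_{8,m} at Ω₂ —
  [-8]  conj(Y_{8,-8})(Ω₁) = 0.03357 + 0.00942j ; Y_{8,-8}(Ω₂) = -0.00296 - 0.00675j ; Δ = -0.00004 - 0.00025j
  [-7]  conj(Y_{8,-7})(Ω₁) = 0.11684 - 0.07099j ; Y_{8,-7}(Ω₂) = -0.03298 - 0.02355j ; Δ = -0.00553 - 0.00041j
  [-6]  conj(Y_{8,-6})(Ω₁) = 0.06461 - 0.31042j ; Y_{8,-6}(Ω₂) = -0.13666 - 0.01134j ; Δ = -0.01235 + 0.04169j
  [-5]  conj(Y_{8,-5})(Ω₁) = -0.26513 - 0.37581j ; Y_{8,-5}(Ω₂) = -0.28302 + 0.13833j ; Δ = 0.12702 + 0.06969j
  [-4]  conj(Y_{8,-4})(Ω₁) = -0.33703 - 0.04640j ; Y_{8,-4}(Ω₂) = -0.26130 + 0.39989j ; Δ = 0.10662 - 0.12265j
  [-3]  conj(Y_{8,-3})(Ω₁) = 0.06498 - 0.05285j ; Y_{8,-3}(Ω₂) = -0.01594 + 0.38506j ; Δ = 0.01931 + 0.02586j
  [-2]  conj(Y_{8,-2})(Ω₁) = 0.02632 - 0.38411j ; Y_{8,-2}(Ω₂) = -0.03042 - 0.05622j ; Δ = -0.02240 + 0.01021j
  [-1]  conj(Y_{8,-1})(Ω₁) = -0.06763 - 0.07243j ; Y_{8,-1}(Ω₂) = -0.35759 - 0.21308j ; Δ = 0.00875 + 0.04031j
  [+0]  conj(Y_{8,0})(Ω₁) = 0.35673 + 0.00000j ; Y_{8,0}(Ω₂) = -0.07193 + 0.00000j ; Δ = -0.02566 + 0.00000j
  [+1]  conj(Y_{8,1})(Ω₁) = 0.06763 - 0.07243j ; Y_{8,1}(Ω₂) = 0.35759 - 0.21308j ; Δ = 0.00875 - 0.04031j
  [+2]  conj(Y_{8,2})(Ω₁) = 0.02632 + 0.38411j ; Y_{8,2}(Ω₂) = -0.03042 + 0.05622j ; Δ = -0.02240 - 0.01021j
  [+3]  conj(Y_{8,3})(Ω₁) = -0.06498 - 0.05285j ; Y_{8,3}(Ω₂) = 0.01594 + 0.38506j ; Δ = 0.01931 - 0.02586j
  [+4]  conj(Y_{8,4})(Ω₁) = -0.33703 + 0.04640j ; Y_{8,4}(Ω₂) = -0.26130 - 0.39989j ; Δ = 0.10662 + 0.12265j
  [+5]  conj(Y_{8,5})(Ω₁) = 0.26513 - 0.37581j ; Y_{8,5}(Ω₂) = 0.28302 + 0.13833j ; Δ = 0.12702 - 0.06969j
  [+6]  conj(Y_{8,6})(Ω₁) = 0.06461 + 0.31042j ; Y_{8,6}(Ω₂) = -0.13666 + 0.01134j ; Δ = -0.01235 - 0.04169j
  [+7]  conj(Y_{8,7})(Ω₁) = -0.11684 - 0.07099j ; Y_{8,7}(Ω₂) = 0.03298 - 0.02355j ; Δ = -0.00553 + 0.00041j
  [+8]  conj(Y_{8,8})(Ω₁) = 0.03357 - 0.00942j ; Y_{8,8}(Ω₂) = -0.00296 + 0.00675j ; Δ = -0.00004 + 0.00025j
Accumulated sum 0.41715 + 0.00000j; after 4π/(2l+1) scaling, 0.30836 + 0.00000j ⇒ P_8 = 0.308355

0.308355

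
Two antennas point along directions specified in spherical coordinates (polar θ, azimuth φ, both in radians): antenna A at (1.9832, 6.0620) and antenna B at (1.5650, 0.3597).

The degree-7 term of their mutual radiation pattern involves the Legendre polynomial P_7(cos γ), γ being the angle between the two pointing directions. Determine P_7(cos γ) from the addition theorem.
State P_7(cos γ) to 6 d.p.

Expand P_7 via completeness: Σ_{m} conj(Y_{7,m}) at Ω₁ times Y_{7,m} at Ω₂ —
  m=-7: (0.006094, -0.270828) × (-0.405848, -0.292007) = (-0.081557, 0.108135)  (running Σ = (-0.081557, 0.108135))
  m=-6: (-0.106994, 0.430342) × (-0.006010, -0.009026) = (0.004527, -0.001620)  (running Σ = (-0.077030, 0.106515))
  m=-5: (0.115565, -0.230425) × (0.082788, 0.357271) = (0.091892, 0.022212)  (running Σ = (0.014862, 0.128727))
  m=-4: (0.119661, -0.146156) × (-0.001679, 0.012647) = (0.001648, 0.001759)  (running Σ = (0.016509, 0.130485))
  m=-3: (-0.262212, 0.205002) × (0.156573, -0.292349) = (0.018877, 0.108755)  (running Σ = (0.035386, 0.239241))
  m=-2: (-0.048476, 0.022962) × (0.010230, -0.008961) = (-0.000290, 0.000669)  (running Σ = (0.035096, 0.239910))
  m=-1: (0.324933, -0.073066) × (-0.298655, 0.112312) = (-0.088837, 0.058316)  (running Σ = (-0.053741, 0.298226))
  m=0: (0.013731, -0.000000) × (-0.013849, 0.000000) = (-0.000190, 0.000000)  (running Σ = (-0.053931, 0.298226))
  m=1: (-0.324933, -0.073066) × (0.298655, 0.112312) = (-0.088837, -0.058316)  (running Σ = (-0.142768, 0.239910))
  m=2: (-0.048476, -0.022962) × (0.010230, 0.008961) = (-0.000290, -0.000669)  (running Σ = (-0.143058, 0.239241))
  m=3: (0.262212, 0.205002) × (-0.156573, -0.292349) = (0.018877, -0.108755)  (running Σ = (-0.124181, 0.130485))
  m=4: (0.119661, 0.146156) × (-0.001679, -0.012647) = (0.001648, -0.001759)  (running Σ = (-0.122534, 0.128727))
  m=5: (-0.115565, -0.230425) × (-0.082788, 0.357271) = (0.091892, -0.022212)  (running Σ = (-0.030642, 0.106515))
  m=6: (-0.106994, -0.430342) × (-0.006010, 0.009026) = (0.004527, 0.001620)  (running Σ = (-0.026115, 0.108135))
  m=7: (-0.006094, -0.270828) × (0.405848, -0.292007) = (-0.081557, -0.108135)  (running Σ = (-0.107672, 0.000000))
Accumulated sum (-0.107672, 0.000000); after 4π/(2l+1) scaling, (-0.090203, 0.000000) ⇒ P_7 = -0.090203

-0.090203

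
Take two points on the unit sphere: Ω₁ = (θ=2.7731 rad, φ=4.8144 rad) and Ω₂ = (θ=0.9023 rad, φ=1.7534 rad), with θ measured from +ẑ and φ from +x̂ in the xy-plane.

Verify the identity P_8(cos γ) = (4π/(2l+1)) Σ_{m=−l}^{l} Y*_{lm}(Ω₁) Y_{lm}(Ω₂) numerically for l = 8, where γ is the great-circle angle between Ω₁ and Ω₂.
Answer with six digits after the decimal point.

Term-by-term m-sum for l=8 (normalisation 4π/17 = 0.739198):
  m=-8: +0.000100+0.000106i × +0.008136-0.073690i = +0.000009-0.000007i  (running Σ = +0.000009-0.000007i)
  m=-7: +0.000991-0.001144i × +0.224266+0.067552i = +0.000300-0.000190i  (running Σ = +0.000308-0.000196i)
  m=-6: -0.008112-0.005695i × -0.191550+0.372309i = +0.003674-0.001929i  (running Σ = +0.003982-0.002125i)
  m=-5: -0.022580+0.040362i × -0.327910-0.253327i = +0.017629-0.007515i  (running Σ = +0.021611-0.009640i)
  m=-4: +0.144284+0.062375i × +0.057770-0.051743i = +0.011563-0.003862i  (running Σ = +0.033174-0.013503i)
  m=-3: +0.113698-0.359852i × -0.167960-0.275301i = -0.118164+0.029140i  (running Σ = -0.084990+0.015637i)
  m=-2: -0.560088-0.115883i × +0.244776-0.093592i = -0.147942+0.024055i  (running Σ = -0.232932+0.039692i)
  m=-1: -0.034799+0.339945i × -0.038895-0.210628i = +0.072955-0.005892i  (running Σ = -0.159977+0.033799i)
  m=0: -0.355356-0.000000i × +0.298267+0.000000i = -0.105991-0.000000i  (running Σ = -0.265968+0.033799i)
  m=1: +0.034799+0.339945i × +0.038895-0.210628i = +0.072955+0.005892i  (running Σ = -0.193013+0.039692i)
  m=2: -0.560088+0.115883i × +0.244776+0.093592i = -0.147942-0.024055i  (running Σ = -0.340954+0.015637i)
  m=3: -0.113698-0.359852i × +0.167960-0.275301i = -0.118164-0.029140i  (running Σ = -0.459119-0.013503i)
  m=4: +0.144284-0.062375i × +0.057770+0.051743i = +0.011563+0.003862i  (running Σ = -0.447556-0.009640i)
  m=5: +0.022580+0.040362i × +0.327910-0.253327i = +0.017629+0.007515i  (running Σ = -0.429927-0.002125i)
  m=6: -0.008112+0.005695i × -0.191550-0.372309i = +0.003674+0.001929i  (running Σ = -0.426253-0.000196i)
  m=7: -0.000991-0.001144i × -0.224266+0.067552i = +0.000300+0.000190i  (running Σ = -0.425954-0.000007i)
  m=8: +0.000100-0.000106i × +0.008136+0.073690i = +0.000009+0.000007i  (running Σ = -0.425945-0.000000i)
Total Σ_m = -0.425945-0.000000i. Multiply by 0.739198: -0.314858-0.000000i. P_8(cos γ) = -0.314858

-0.314858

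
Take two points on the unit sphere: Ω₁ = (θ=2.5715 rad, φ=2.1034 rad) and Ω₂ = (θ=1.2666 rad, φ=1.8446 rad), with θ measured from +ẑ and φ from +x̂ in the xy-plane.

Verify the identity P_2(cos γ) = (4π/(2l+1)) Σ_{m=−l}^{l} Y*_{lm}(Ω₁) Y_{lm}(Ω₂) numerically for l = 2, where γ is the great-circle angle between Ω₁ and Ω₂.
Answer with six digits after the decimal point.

-0.409502

Summing Y*_{l m}(θ₁,φ₁)·Y_{l m}(θ₂,φ₂) over m ∈ [−2, 2]; prefactor 4π/(2·2+1) = 2.513274:
  m=-2: -0.054494-0.098440i × -0.300203+0.183069i = +0.034381+0.019576i  (running Σ = +0.034381+0.019576i)
  m=-1: +0.178236-0.302392i × -0.059696-0.212551i = -0.074914-0.019832i  (running Σ = -0.040533-0.000257i)
  m=0: +0.355175-0.000000i × -0.230504+0.000000i = -0.081869+0.000000i  (running Σ = -0.122402-0.000257i)
  m=1: -0.178236-0.302392i × +0.059696-0.212551i = -0.074914+0.019832i  (running Σ = -0.197316+0.019576i)
  m=2: -0.054494+0.098440i × -0.300203-0.183069i = +0.034381-0.019576i  (running Σ = -0.162936+0.000000i)
Σ over m = -0.162936+0.000000i; ×(4π/5) → -0.409502+0.000000i. Real part: -0.409502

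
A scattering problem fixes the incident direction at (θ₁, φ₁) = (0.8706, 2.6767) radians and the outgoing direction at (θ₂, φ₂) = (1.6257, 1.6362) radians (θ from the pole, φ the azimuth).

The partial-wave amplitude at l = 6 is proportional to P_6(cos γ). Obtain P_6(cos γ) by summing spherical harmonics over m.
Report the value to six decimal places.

Expand P_6 via completeness: Σ_{m} conj(Y_{6,m}) at Ω₁ times Y_{6,m} at Ω₂ —
  m=-6: (-0.090679, -0.033330) × (-0.442342, 0.183081) = (0.046213, -0.001858)  (running Σ = (0.046213, -0.001858))
  m=-5: (0.192977, 0.205629) × (0.029277, 0.086313) = (-0.012099, 0.022677)  (running Σ = (0.034115, 0.020818))
  m=-4: (-0.123951, -0.417232) × (-0.331221, 0.088685) = (0.078057, 0.127203)  (running Σ = (0.112172, 0.148022))
  m=-3: (-0.051545, 0.289641) × (0.020582, 0.103549) = (-0.031053, 0.000624)  (running Σ = (0.081119, 0.148646))
  m=-2: (-0.089365, 0.119773) × (-0.304586, 0.040071) = (0.022420, -0.040062)  (running Σ = (0.103539, 0.108584))
  m=-1: (0.320661, -0.160830) × (0.007244, 0.110598) = (0.020110, 0.034299)  (running Σ = (0.123649, 0.142883))
  m=0: (0.052552, -0.000000) × (-0.297927, 0.000000) = (-0.015657, 0.000000)  (running Σ = (0.107992, 0.142883))
  m=1: (-0.320661, -0.160830) × (-0.007244, 0.110598) = (0.020110, -0.034299)  (running Σ = (0.128103, 0.108584))
  m=2: (-0.089365, -0.119773) × (-0.304586, -0.040071) = (0.022420, 0.040062)  (running Σ = (0.150523, 0.148646))
  m=3: (0.051545, 0.289641) × (-0.020582, 0.103549) = (-0.031053, -0.000624)  (running Σ = (0.119470, 0.148022))
  m=4: (-0.123951, 0.417232) × (-0.331221, -0.088685) = (0.078057, -0.127203)  (running Σ = (0.197527, 0.020818))
  m=5: (-0.192977, 0.205629) × (-0.029277, 0.086313) = (-0.012099, -0.022677)  (running Σ = (0.185428, -0.001858))
  m=6: (-0.090679, 0.033330) × (-0.442342, -0.183081) = (0.046213, 0.001858)  (running Σ = (0.231641, -0.000000))
Total Σ_m = (0.231641, -0.000000). Multiply by 0.966644: (0.223915, -0.000000). P_6(cos γ) = 0.223915

0.223915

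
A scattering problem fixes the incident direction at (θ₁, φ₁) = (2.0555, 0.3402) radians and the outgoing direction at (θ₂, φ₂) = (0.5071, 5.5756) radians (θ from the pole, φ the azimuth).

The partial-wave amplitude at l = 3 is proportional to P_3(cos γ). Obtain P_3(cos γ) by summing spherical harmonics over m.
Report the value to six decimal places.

0.271132

Addition theorem: P_3(cos γ) = (4π/7) Σ_m Y*_{lm}(Ω₁) Y_{lm}(Ω₂), m = −3…3:
  m=-3: Y*=+0.151114+0.246365i  Y=-0.025058+0.040692i  product -0.013812-0.000024i
  m=-2: Y*=-0.289790-0.234534i  Y=+0.032659+0.208156i  product +0.039356-0.067981i
  m=-1: Y*=+0.023056+0.008161i  Y=+0.336436+0.287767i  product +0.005408+0.009380i
  m=+0: Y*=+0.332888-0.000000i  Y=+0.267740+0.000000i  product +0.089128+0.000000i
  m=+1: Y*=-0.023056+0.008161i  Y=-0.336436+0.287767i  product +0.005408-0.009380i
  m=+2: Y*=-0.289790+0.234534i  Y=+0.032659-0.208156i  product +0.039356+0.067981i
  m=+3: Y*=-0.151114+0.246365i  Y=+0.025058+0.040692i  product -0.013812+0.000024i
Accumulated sum +0.151032-0.000000i; after 4π/(2l+1) scaling, +0.271132-0.000000i ⇒ P_3 = 0.271132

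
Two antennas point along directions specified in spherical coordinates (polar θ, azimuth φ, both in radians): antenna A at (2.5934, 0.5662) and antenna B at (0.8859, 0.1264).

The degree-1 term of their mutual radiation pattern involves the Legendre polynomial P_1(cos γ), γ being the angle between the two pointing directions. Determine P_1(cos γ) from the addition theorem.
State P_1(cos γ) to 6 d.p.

-0.174688

Term-by-term m-sum for l=1 (normalisation 4π/3 = 4.188790):
  m=-1: Y*=0.15195 + 0.09659j  Y=0.26545 - 0.03373j  product 0.04359 + 0.02051j
  m=+0: Y*=-0.41701 + 0.00000j  Y=0.30909 + 0.00000j  product -0.12889 + 0.00000j
  m=+1: Y*=-0.15195 + 0.09659j  Y=-0.26545 - 0.03373j  product 0.04359 - 0.02051j
Total Σ_m = -0.04170 + 0.00000j. Multiply by 4.188790: -0.17469 + 0.00000j. P_1(cos γ) = -0.174688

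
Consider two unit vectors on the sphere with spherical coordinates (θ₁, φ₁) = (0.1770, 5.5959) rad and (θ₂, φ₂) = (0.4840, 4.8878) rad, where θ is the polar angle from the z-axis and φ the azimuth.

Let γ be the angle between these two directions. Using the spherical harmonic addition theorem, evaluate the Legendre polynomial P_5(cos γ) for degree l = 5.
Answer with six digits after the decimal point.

0.215267

Summing Y*_{l m}(θ₁,φ₁)·Y_{l m}(θ₂,φ₂) over m ∈ [−5, 5]; prefactor 4π/(2·5+1) = 1.142397:
  term(m=-5) = (-0.000001, -0.000000)   from Y*(Ω₁)=(-0.000075, 0.000023), Y(Ω₂)=(0.007785, 0.006474)
  term(m=-4) = (-0.000081, 0.000026)   from Y*(Ω₁)=(-0.001283, -0.000531), Y(Ω₂)=(0.046520, -0.039314)
  term(m=-3) = (-0.001617, 0.002616)   from Y*(Ω₁)=(-0.006876, -0.012858), Y(Ω₂)=(-0.105941, -0.182383)
  term(m=-2) = (0.006662, 0.042748)   from Y*(Ω₁)=(0.019231, -0.096741), Y(Ω₂)=(-0.411918, 0.150745)
  term(m=-1) = (0.133412, 0.114231)   from Y*(Ω₁)=(0.311768, -0.255894), Y(Ω₂)=(0.075992, 0.428771)
  term(m=+0) = (-0.088317, 0.000000)   from Y*(Ω₁)=(0.728082, -0.000000), Y(Ω₂)=(-0.121301, 0.000000)
  term(m=+1) = (0.133412, -0.114231)   from Y*(Ω₁)=(-0.311768, -0.255894), Y(Ω₂)=(-0.075992, 0.428771)
  term(m=+2) = (0.006662, -0.042748)   from Y*(Ω₁)=(0.019231, 0.096741), Y(Ω₂)=(-0.411918, -0.150745)
  term(m=+3) = (-0.001617, -0.002616)   from Y*(Ω₁)=(0.006876, -0.012858), Y(Ω₂)=(0.105941, -0.182383)
  term(m=+4) = (-0.000081, -0.000026)   from Y*(Ω₁)=(-0.001283, 0.000531), Y(Ω₂)=(0.046520, 0.039314)
  term(m=+5) = (-0.000001, 0.000000)   from Y*(Ω₁)=(0.000075, 0.000023), Y(Ω₂)=(-0.007785, 0.006474)
Total Σ_m = (0.188435, 0.000000). Multiply by 1.142397: (0.215267, 0.000000). P_5(cos γ) = 0.215267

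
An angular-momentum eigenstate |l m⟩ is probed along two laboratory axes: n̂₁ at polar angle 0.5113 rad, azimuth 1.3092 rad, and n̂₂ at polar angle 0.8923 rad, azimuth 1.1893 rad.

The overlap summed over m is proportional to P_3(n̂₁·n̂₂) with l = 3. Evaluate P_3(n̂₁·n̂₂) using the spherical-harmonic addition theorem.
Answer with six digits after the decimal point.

Expand P_3 via completeness: Σ_{m} conj(Y_{3,m}) at Ω₁ times Y_{3,m} at Ω₂ —
  [-3]  conj(Y_{3,-3})(Ω₁) = -0.03454 - 0.03458j ; Y_{3,-3}(Ω₂) = -0.17925 + 0.08141j ; Δ = 0.00901 + 0.00339j
  [-2]  conj(Y_{3,-2})(Ω₁) = -0.18485 + 0.10662j ; Y_{3,-2}(Ω₂) = -0.28098 - 0.26867j ; Δ = 0.08059 + 0.01970j
  [-1]  conj(Y_{3,-1})(Ω₁) = 0.11463 + 0.42815j ; Y_{3,-1}(Ω₂) = 0.09082 - 0.22640j ; Δ = 0.10735 + 0.01293j
  [+0]  conj(Y_{3,0})(Ω₁) = 0.26130 + 0.00000j ; Y_{3,0}(Ω₂) = -0.24135 + 0.00000j ; Δ = -0.06306 + 0.00000j
  [+1]  conj(Y_{3,1})(Ω₁) = -0.11463 + 0.42815j ; Y_{3,1}(Ω₂) = -0.09082 - 0.22640j ; Δ = 0.10735 - 0.01293j
  [+2]  conj(Y_{3,2})(Ω₁) = -0.18485 - 0.10662j ; Y_{3,2}(Ω₂) = -0.28098 + 0.26867j ; Δ = 0.08059 - 0.01970j
  [+3]  conj(Y_{3,3})(Ω₁) = 0.03454 - 0.03458j ; Y_{3,3}(Ω₂) = 0.17925 + 0.08141j ; Δ = 0.00901 - 0.00339j
Total Σ_m = 0.33082 + 0.00000j. Multiply by 1.795196: 0.59388 + 0.00000j. P_3(cos γ) = 0.593880

0.593880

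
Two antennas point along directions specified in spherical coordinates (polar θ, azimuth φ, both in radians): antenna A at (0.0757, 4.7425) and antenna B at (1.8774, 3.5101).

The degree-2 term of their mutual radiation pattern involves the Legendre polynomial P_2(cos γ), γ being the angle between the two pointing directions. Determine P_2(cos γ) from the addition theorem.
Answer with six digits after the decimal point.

Summing Y*_{l m}(θ₁,φ₁)·Y_{l m}(θ₂,φ₂) over m ∈ [−2, 2]; prefactor 4π/(2·2+1) = 2.513274:
  term(m=-2) = (-0.000605, 0.000486)   from Y*(Ω₁)=(-0.002205, -0.000133), Y(Ω₂)=(0.259971, -0.235958)
  term(m=-1) = (-0.004299, -0.012216)   from Y*(Ω₁)=(0.001754, -0.058232), Y(Ω₂)=(0.207375, -0.080077)
  term(m=+0) = (-0.143334, 0.000000)   from Y*(Ω₁)=(0.625371, -0.000000), Y(Ω₂)=(-0.229198, 0.000000)
  term(m=+1) = (-0.004299, 0.012216)   from Y*(Ω₁)=(-0.001754, -0.058232), Y(Ω₂)=(-0.207375, -0.080077)
  term(m=+2) = (-0.000605, -0.000486)   from Y*(Ω₁)=(-0.002205, 0.000133), Y(Ω₂)=(0.259971, 0.235958)
Accumulated sum (-0.153142, -0.000000); after 4π/(2l+1) scaling, (-0.384888, -0.000000) ⇒ P_2 = -0.384888

-0.384888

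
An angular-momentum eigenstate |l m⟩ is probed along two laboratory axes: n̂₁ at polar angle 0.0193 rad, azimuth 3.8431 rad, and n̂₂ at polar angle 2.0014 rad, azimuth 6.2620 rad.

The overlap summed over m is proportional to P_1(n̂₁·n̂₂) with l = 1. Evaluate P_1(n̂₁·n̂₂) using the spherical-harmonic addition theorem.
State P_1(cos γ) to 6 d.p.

Addition theorem: P_1(cos γ) = (4π/3) Σ_m Y*_{lm}(Ω₁) Y_{lm}(Ω₂), m = −1…1:
  [-1]  conj(Y_{1,-1})(Ω₁) = -0.005093-0.004303i ; Y_{1,-1}(Ω₂) = +0.313885+0.006651i ; Δ = -0.001570-0.001385i
  [+0]  conj(Y_{1,0})(Ω₁) = +0.488512-0.000000i ; Y_{1,0}(Ω₂) = -0.203952+0.000000i ; Δ = -0.099633+0.000000i
  [+1]  conj(Y_{1,1})(Ω₁) = +0.005093-0.004303i ; Y_{1,1}(Ω₂) = -0.313885+0.006651i ; Δ = -0.001570+0.001385i
Accumulated sum -0.102773+0.000000i; after 4π/(2l+1) scaling, -0.430495+0.000000i ⇒ P_1 = -0.430495

-0.430495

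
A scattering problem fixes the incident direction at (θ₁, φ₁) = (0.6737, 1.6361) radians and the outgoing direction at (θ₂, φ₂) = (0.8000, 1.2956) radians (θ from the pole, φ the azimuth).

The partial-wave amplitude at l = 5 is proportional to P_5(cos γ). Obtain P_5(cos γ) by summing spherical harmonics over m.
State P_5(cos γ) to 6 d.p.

Term-by-term m-sum for l=5 (normalisation 4π/11 = 1.142397):
  [-5]  conj(Y_{5,-5})(Ω₁) = (-0.014071, 0.041551) ; Y_{5,-5}(Ω₂) = (0.086501, -0.017068) ; Δ = (-0.000508, 0.003834)
  [-4]  conj(Y_{5,-4})(Ω₁) = (0.167881, 0.044878) ; Y_{5,-4}(Ω₂) = (0.122639, 0.241425) ; Δ = (0.009754, 0.046035)
  [-3]  conj(Y_{5,-3})(Ω₁) = (0.073537, -0.370546) ; Y_{5,-3}(Ω₂) = (-0.316166, 0.291722) ; Δ = (0.084846, 0.138606)
  [-2]  conj(Y_{5,-2})(Ω₁) = (-0.425430, -0.055882) ; Y_{5,-2}(Ω₂) = (-0.236259, -0.144979) ; Δ = (0.092410, 0.074881)
  [-1]  conj(Y_{5,-1})(Ω₁) = (-0.003691, 0.056443) ; Y_{5,-1}(Ω₂) = (-0.052926, 0.187440) ; Δ = (-0.010384, -0.003679)
  [+0]  conj(Y_{5,0})(Ω₁) = (-0.388662, -0.000000) ; Y_{5,0}(Ω₂) = (-0.336869, 0.000000) ; Δ = (0.130928, 0.000000)
  [+1]  conj(Y_{5,1})(Ω₁) = (0.003691, 0.056443) ; Y_{5,1}(Ω₂) = (0.052926, 0.187440) ; Δ = (-0.010384, 0.003679)
  [+2]  conj(Y_{5,2})(Ω₁) = (-0.425430, 0.055882) ; Y_{5,2}(Ω₂) = (-0.236259, 0.144979) ; Δ = (0.092410, -0.074881)
  [+3]  conj(Y_{5,3})(Ω₁) = (-0.073537, -0.370546) ; Y_{5,3}(Ω₂) = (0.316166, 0.291722) ; Δ = (0.084846, -0.138606)
  [+4]  conj(Y_{5,4})(Ω₁) = (0.167881, -0.044878) ; Y_{5,4}(Ω₂) = (0.122639, -0.241425) ; Δ = (0.009754, -0.046035)
  [+5]  conj(Y_{5,5})(Ω₁) = (0.014071, 0.041551) ; Y_{5,5}(Ω₂) = (-0.086501, -0.017068) ; Δ = (-0.000508, -0.003834)
Total Σ_m = (0.483164, 0.000000). Multiply by 1.142397: (0.551965, 0.000000). P_5(cos γ) = 0.551965

0.551965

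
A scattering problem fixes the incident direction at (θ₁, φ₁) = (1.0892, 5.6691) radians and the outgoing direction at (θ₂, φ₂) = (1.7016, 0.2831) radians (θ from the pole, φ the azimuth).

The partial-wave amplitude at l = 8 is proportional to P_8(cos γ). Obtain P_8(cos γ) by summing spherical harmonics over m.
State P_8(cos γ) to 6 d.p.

Term-by-term m-sum for l=8 (normalisation 4π/17 = 0.739198):
  m=-8: Y*=0.03903 + 0.19225j  Y=-0.30781 - 0.36992j  product 0.05911 - 0.07362j
  m=-7: Y*=-0.16490 + 0.37551j  Y=0.10115 + 0.23216j  product -0.10386 - 0.00030j
  m=-6: Y*=-0.34643 + 0.20904j  Y=0.03394 + 0.26412j  product -0.06697 - 0.08440j
  m=-5: Y*=-0.04483 - 0.00320j  Y=0.04314 - 0.27554j  product -0.00281 + 0.01221j
  m=-4: Y*=0.25632 + 0.20951j  Y=0.07999 - 0.17062j  product 0.05625 - 0.02698j
  m=-3: Y*=0.05913 + 0.21246j  Y=-0.18840 + 0.21416j  product -0.05664 - 0.02736j
  m=-2: Y*=0.07745 - 0.21712j  Y=-0.12825 + 0.08152j  product 0.00777 + 0.03416j
  m=-1: Y*=0.22210 - 0.15658j  Y=0.27512 - 0.08004j  product 0.04857 - 0.06085j
  m=+0: Y*=-0.19382 + 0.00000j  Y=0.14095 + 0.00000j  product -0.02732 + 0.00000j
  m=+1: Y*=-0.22210 - 0.15658j  Y=-0.27512 - 0.08004j  product 0.04857 + 0.06085j
  m=+2: Y*=0.07745 + 0.21712j  Y=-0.12825 - 0.08152j  product 0.00777 - 0.03416j
  m=+3: Y*=-0.05913 + 0.21246j  Y=0.18840 + 0.21416j  product -0.05664 + 0.02736j
  m=+4: Y*=0.25632 - 0.20951j  Y=0.07999 + 0.17062j  product 0.05625 + 0.02698j
  m=+5: Y*=0.04483 - 0.00320j  Y=-0.04314 - 0.27554j  product -0.00281 - 0.01221j
  m=+6: Y*=-0.34643 - 0.20904j  Y=0.03394 - 0.26412j  product -0.06697 + 0.08440j
  m=+7: Y*=0.16490 + 0.37551j  Y=-0.10115 + 0.23216j  product -0.10386 + 0.00030j
  m=+8: Y*=0.03903 - 0.19225j  Y=-0.30781 + 0.36992j  product 0.05911 + 0.07362j
Σ over m = -0.14449 - 0.00000j; ×(4π/17) → -0.10681 - 0.00000j. Real part: -0.106810

-0.106810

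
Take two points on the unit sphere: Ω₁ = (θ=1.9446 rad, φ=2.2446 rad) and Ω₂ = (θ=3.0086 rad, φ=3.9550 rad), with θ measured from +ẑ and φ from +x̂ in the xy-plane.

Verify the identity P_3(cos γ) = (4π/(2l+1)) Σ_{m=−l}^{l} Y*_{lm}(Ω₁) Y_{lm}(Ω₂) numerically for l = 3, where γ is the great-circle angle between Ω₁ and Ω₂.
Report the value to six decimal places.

-0.414693

Summing Y*_{l m}(θ₁,φ₁)·Y_{l m}(θ₂,φ₂) over m ∈ [−3, 3]; prefactor 4π/(2·3+1) = 1.795196:
  term(m=-3) = 0.00013 + 0.00030j   from Y*(Ω₁)=0.30302 + 0.14660j, Y(Ω₂)=0.00074 + 0.00063j
  term(m=-2) = -0.00554 + 0.00159j   from Y*(Ω₁)=0.07159 + 0.31540j, Y(Ω₂)=0.00100 + 0.01778j
  term(m=-1) = 0.00234 + 0.01665j   from Y*(Ω₁)=0.06257 - 0.07836j, Y(Ω₂)=-0.11518 + 0.12182j
  term(m=+0) = -0.22487 + 0.00000j   from Y*(Ω₁)=0.31796 + 0.00000j, Y(Ω₂)=-0.70724 + 0.00000j
  term(m=+1) = 0.00234 - 0.01665j   from Y*(Ω₁)=-0.06257 - 0.07836j, Y(Ω₂)=0.11518 + 0.12182j
  term(m=+2) = -0.00554 - 0.00159j   from Y*(Ω₁)=0.07159 - 0.31540j, Y(Ω₂)=0.00100 - 0.01778j
  term(m=+3) = 0.00013 - 0.00030j   from Y*(Ω₁)=-0.30302 + 0.14660j, Y(Ω₂)=-0.00074 + 0.00063j
Total Σ_m = -0.23100 + 0.00000j. Multiply by 1.795196: -0.41469 + 0.00000j. P_3(cos γ) = -0.414693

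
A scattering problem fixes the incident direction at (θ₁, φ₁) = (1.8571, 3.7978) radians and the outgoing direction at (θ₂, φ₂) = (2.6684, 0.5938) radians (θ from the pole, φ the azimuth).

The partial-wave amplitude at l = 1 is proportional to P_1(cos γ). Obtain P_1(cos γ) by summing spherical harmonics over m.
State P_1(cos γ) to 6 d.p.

Term-by-term m-sum for l=1 (normalisation 4π/3 = 4.188790):
  m=-1: Y*=-0.26260 - 0.20221j  Y=0.13050 - 0.08810j  product -0.05208 - 0.00325j
  m=+0: Y*=-0.13799 + 0.00000j  Y=-0.43491 + 0.00000j  product 0.06001 + 0.00000j
  m=+1: Y*=0.26260 - 0.20221j  Y=-0.13050 - 0.08810j  product -0.05208 + 0.00325j
Total Σ_m = -0.04415 + 0.00000j. Multiply by 4.188790: -0.18495 + 0.00000j. P_1(cos γ) = -0.184952

-0.184952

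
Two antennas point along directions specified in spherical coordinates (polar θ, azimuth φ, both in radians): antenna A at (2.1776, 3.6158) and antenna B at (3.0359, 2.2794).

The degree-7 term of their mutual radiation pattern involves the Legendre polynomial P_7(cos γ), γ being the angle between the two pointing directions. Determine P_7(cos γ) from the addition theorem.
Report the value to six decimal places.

0.323286

Term-by-term m-sum for l=7 (normalisation 4π/15 = 0.837758):
  [-7]  conj(Y_{7,-7})(Ω₁) = 0.12424 + 0.02233j ; Y_{7,-7}(Ω₂) = -0.00000 + 0.00000j ; Δ = -0.00000 + 0.00000j
  [-6]  conj(Y_{7,-6})(Ω₁) = 0.31357 - 0.09575j ; Y_{7,-6}(Ω₂) = -0.00000 + 0.00000j ; Δ = -0.00000 + 0.00000j
  [-5]  conj(Y_{7,-5})(Ω₁) = 0.31786 - 0.30856j ; Y_{7,-5}(Ω₂) = 0.00002 + 0.00005j ; Δ = 0.00002 + 0.00001j
  [-4]  conj(Y_{7,-4})(Ω₁) = 0.07491 - 0.22157j ; Y_{7,-4}(Ω₂) = 0.00085 + 0.00027j ; Δ = 0.00012 - 0.00017j
  [-3]  conj(Y_{7,-3})(Ω₁) = 0.03025 + 0.20264j ; Y_{7,-3}(Ω₂) = 0.00856 - 0.00531j ; Δ = 0.00133 + 0.00157j
  [-2]  conj(Y_{7,-2})(Ω₁) = 0.19826 + 0.27632j ; Y_{7,-2}(Ω₂) = 0.01220 - 0.07882j ; Δ = 0.02420 - 0.01225j
  [-1]  conj(Y_{7,-1})(Ω₁) = -0.06107 - 0.03135j ; Y_{7,-1}(Ω₂) = -0.26000 - 0.30334j ; Δ = 0.00637 + 0.02668j
  [+0]  conj(Y_{7,0})(Ω₁) = -0.34670 + 0.00000j ; Y_{7,0}(Ω₂) = -0.92817 + 0.00000j ; Δ = 0.32180 + 0.00000j
  [+1]  conj(Y_{7,1})(Ω₁) = 0.06107 - 0.03135j ; Y_{7,1}(Ω₂) = 0.26000 - 0.30334j ; Δ = 0.00637 - 0.02668j
  [+2]  conj(Y_{7,2})(Ω₁) = 0.19826 - 0.27632j ; Y_{7,2}(Ω₂) = 0.01220 + 0.07882j ; Δ = 0.02420 + 0.01225j
  [+3]  conj(Y_{7,3})(Ω₁) = -0.03025 + 0.20264j ; Y_{7,3}(Ω₂) = -0.00856 - 0.00531j ; Δ = 0.00133 - 0.00157j
  [+4]  conj(Y_{7,4})(Ω₁) = 0.07491 + 0.22157j ; Y_{7,4}(Ω₂) = 0.00085 - 0.00027j ; Δ = 0.00012 + 0.00017j
  [+5]  conj(Y_{7,5})(Ω₁) = -0.31786 - 0.30856j ; Y_{7,5}(Ω₂) = -0.00002 + 0.00005j ; Δ = 0.00002 - 0.00001j
  [+6]  conj(Y_{7,6})(Ω₁) = 0.31357 + 0.09575j ; Y_{7,6}(Ω₂) = -0.00000 - 0.00000j ; Δ = -0.00000 - 0.00000j
  [+7]  conj(Y_{7,7})(Ω₁) = -0.12424 + 0.02233j ; Y_{7,7}(Ω₂) = 0.00000 + 0.00000j ; Δ = -0.00000 - 0.00000j
Accumulated sum 0.38589 + 0.00000j; after 4π/(2l+1) scaling, 0.32329 + 0.00000j ⇒ P_7 = 0.323286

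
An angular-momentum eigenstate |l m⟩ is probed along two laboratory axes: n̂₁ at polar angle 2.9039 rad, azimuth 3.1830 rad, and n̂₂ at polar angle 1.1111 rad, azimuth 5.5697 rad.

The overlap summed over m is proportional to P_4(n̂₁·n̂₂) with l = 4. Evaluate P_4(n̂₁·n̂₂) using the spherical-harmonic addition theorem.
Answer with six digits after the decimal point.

-0.395860

Summing Y*_{l m}(θ₁,φ₁)·Y_{l m}(θ₂,φ₂) over m ∈ [−4, 4]; prefactor 4π/(2·4+1) = 1.396263:
  m=-4: Y*=0.00134 + 0.00022j  Y=-0.27373 + 0.08098j  product -0.00039 + 0.00005j
  m=-3: Y*=0.01576 + 0.00197j  Y=-0.21559 + 0.33660j  product -0.00406 + 0.00488j
  m=-2: Y*=0.10372 + 0.00861j  Y=0.01455 + 0.10049j  product 0.00064 + 0.01055j
  m=-1: Y*=0.39070 + 0.01619j  Y=-0.23070 - 0.19969j  product -0.08690 - 0.08175j
  m=+0: Y*=0.62307 + 0.00000j  Y=-0.16389 + 0.00000j  product -0.10211 + 0.00000j
  m=+1: Y*=-0.39070 + 0.01619j  Y=0.23070 - 0.19969j  product -0.08690 + 0.08175j
  m=+2: Y*=0.10372 - 0.00861j  Y=0.01455 - 0.10049j  product 0.00064 - 0.01055j
  m=+3: Y*=-0.01576 + 0.00197j  Y=0.21559 + 0.33660j  product -0.00406 - 0.00488j
  m=+4: Y*=0.00134 - 0.00022j  Y=-0.27373 - 0.08098j  product -0.00039 - 0.00005j
Total Σ_m = -0.28351 + 0.00000j. Multiply by 1.396263: -0.39586 + 0.00000j. P_4(cos γ) = -0.395860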